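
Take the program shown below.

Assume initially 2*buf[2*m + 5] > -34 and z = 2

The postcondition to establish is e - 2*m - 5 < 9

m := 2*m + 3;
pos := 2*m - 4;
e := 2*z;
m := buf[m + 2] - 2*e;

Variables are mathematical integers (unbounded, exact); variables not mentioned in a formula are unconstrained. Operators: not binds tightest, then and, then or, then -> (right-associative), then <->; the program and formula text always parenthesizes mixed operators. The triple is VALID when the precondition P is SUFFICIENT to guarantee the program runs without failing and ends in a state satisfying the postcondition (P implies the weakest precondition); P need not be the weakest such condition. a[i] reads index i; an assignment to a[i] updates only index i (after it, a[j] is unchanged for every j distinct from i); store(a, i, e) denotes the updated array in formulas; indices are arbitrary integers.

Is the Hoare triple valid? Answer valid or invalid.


Working backward. After the program, the postcondition e - 2*m - 5 < 9 must hold; in canonical form it is e < 2*m + 14.
Before m := buf[m + 2] - 2*e: 5*e < 2*buf[m + 2] + 14
Before e := 2*z: 10*z < 2*buf[m + 2] + 14
Before pos := 2*m - 4: 10*z < 2*buf[m + 2] + 14
Before m := 2*m + 3: 10*z < 2*buf[2*m + 5] + 14
The weakest precondition is 10*z < 2*buf[2*m + 5] + 14.
Check whether 2*buf[2*m + 5] > -34 and z = 2 implies it.
Countermodel: at the initial state buf = {[5] = 0, elsewhere 0}, m = 0, z = 2, the precondition holds but the weakest precondition fails.
Answer: invalid


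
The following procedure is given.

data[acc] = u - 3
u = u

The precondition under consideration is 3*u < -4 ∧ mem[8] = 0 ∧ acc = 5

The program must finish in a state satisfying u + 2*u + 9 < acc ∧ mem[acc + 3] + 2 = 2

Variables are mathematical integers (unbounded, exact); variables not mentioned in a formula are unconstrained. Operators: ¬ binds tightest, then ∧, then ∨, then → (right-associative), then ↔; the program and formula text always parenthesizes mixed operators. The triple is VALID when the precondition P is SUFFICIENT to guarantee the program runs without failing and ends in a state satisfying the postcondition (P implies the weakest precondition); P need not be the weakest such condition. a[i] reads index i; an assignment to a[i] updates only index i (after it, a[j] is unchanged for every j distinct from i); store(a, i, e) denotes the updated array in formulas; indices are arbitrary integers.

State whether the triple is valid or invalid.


Working backward. After the program, the postcondition u + 2*u + 9 < acc ∧ mem[acc + 3] + 2 = 2 must hold; in canonical form it is 3*u < acc - 9 ∧ mem[acc + 3] = 0.
Before u := u: 3*u < acc - 9 ∧ mem[acc + 3] = 0
Before data[acc] := u - 3: 3*u < acc - 9 ∧ mem[acc + 3] = 0
The weakest precondition is 3*u < acc - 9 ∧ mem[acc + 3] = 0.
Check whether 3*u < -4 ∧ mem[8] = 0 ∧ acc = 5 implies it.
Every state satisfying the precondition satisfies the weakest precondition: the implication holds.
Answer: valid


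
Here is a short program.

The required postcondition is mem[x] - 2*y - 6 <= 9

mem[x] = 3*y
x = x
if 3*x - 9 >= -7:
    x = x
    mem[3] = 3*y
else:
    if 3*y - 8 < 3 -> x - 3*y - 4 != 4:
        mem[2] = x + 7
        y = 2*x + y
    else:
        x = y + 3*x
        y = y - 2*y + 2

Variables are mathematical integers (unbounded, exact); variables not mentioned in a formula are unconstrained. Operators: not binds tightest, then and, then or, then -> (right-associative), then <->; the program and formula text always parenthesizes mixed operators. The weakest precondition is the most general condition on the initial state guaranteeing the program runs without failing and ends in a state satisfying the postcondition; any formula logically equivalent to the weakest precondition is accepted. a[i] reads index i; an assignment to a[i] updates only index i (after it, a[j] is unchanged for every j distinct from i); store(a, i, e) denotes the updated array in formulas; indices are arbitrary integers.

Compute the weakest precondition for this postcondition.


Working backward. After the program, the postcondition mem[x] - 2*y - 6 <= 9 must hold; in canonical form it is mem[x] <= 2*y + 15.
Then branch requires store(mem, 3, 3*y)[x] <= 2*y + 15; else branch requires ((3*y < 11 -> x != 3*y + 8) -> store(mem, 2, x + 7)[x] <= 4*x + 2*y + 15) and ((not (3*y < 11 -> x != 3*y + 8)) -> mem[3*x + y] + 2*y <= 19).
Before the if: (3*x >= 2 -> store(mem, 3, 3*y)[x] <= 2*y + 15) and ((not (3*x >= 2)) -> (((3*y < 11 -> x != 3*y + 8) -> store(mem, 2, x + 7)[x] <= 4*x + 2*y + 15) and ((not (3*y < 11 -> x != 3*y + 8)) -> mem[3*x + y] + 2*y <= 19)))
Before x := x: (3*x >= 2 -> store(mem, 3, 3*y)[x] <= 2*y + 15) and ((not (3*x >= 2)) -> (((3*y < 11 -> x != 3*y + 8) -> store(mem, 2, x + 7)[x] <= 4*x + 2*y + 15) and ((not (3*y < 11 -> x != 3*y + 8)) -> mem[3*x + y] + 2*y <= 19)))
Before mem[x] := 3*y: (3*x >= 2 -> store(store(mem, x, 3*y), 3, 3*y)[x] <= 2*y + 15) and ((not (3*x >= 2)) -> (((3*y < 11 -> x != 3*y + 8) -> store(store(mem, x, 3*y), 2, x + 7)[x] <= 4*x + 2*y + 15) and ((not (3*y < 11 -> x != 3*y + 8)) -> store(mem, x, 3*y)[3*x + y] + 2*y <= 19)))
Answer: WP = (3*x >= 2 -> store(store(mem, x, 3*y), 3, 3*y)[x] <= 2*y + 15) and ((not (3*x >= 2)) -> (((3*y < 11 -> x != 3*y + 8) -> store(store(mem, x, 3*y), 2, x + 7)[x] <= 4*x + 2*y + 15) and ((not (3*y < 11 -> x != 3*y + 8)) -> store(mem, x, 3*y)[3*x + y] + 2*y <= 19)))


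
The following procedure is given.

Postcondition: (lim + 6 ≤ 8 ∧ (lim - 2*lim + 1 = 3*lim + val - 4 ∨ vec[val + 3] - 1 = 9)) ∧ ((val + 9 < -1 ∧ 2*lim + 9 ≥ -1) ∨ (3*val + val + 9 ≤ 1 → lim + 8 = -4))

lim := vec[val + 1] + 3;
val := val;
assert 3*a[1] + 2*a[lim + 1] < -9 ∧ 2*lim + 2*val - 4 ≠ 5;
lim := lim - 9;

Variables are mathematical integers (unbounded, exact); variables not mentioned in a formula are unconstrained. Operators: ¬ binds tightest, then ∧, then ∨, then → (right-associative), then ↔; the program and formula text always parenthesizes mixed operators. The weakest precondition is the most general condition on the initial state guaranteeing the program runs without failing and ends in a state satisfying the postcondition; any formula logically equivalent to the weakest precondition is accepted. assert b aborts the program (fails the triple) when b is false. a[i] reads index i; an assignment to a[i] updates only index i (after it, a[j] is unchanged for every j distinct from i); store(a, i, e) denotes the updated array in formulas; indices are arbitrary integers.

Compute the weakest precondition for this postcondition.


Working backward. After the program, the postcondition (lim + 6 ≤ 8 ∧ (lim - 2*lim + 1 = 3*lim + val - 4 ∨ vec[val + 3] - 1 = 9)) ∧ ((val + 9 < -1 ∧ 2*lim + 9 ≥ -1) ∨ (3*val + val + 9 ≤ 1 → lim + 8 = -4)) must hold; in canonical form it is lim ≤ 2 ∧ (4*lim + val = 5 ∨ vec[val + 3] = 10) ∧ ((val < -10 ∧ 2*lim ≥ -10) ∨ (4*val ≤ -8 → lim = -12)).
Before lim := lim - 9: lim ≤ 11 ∧ (4*lim + val = 41 ∨ vec[val + 3] = 10) ∧ ((val < -10 ∧ 2*lim ≥ 8) ∨ (4*val ≤ -8 → lim = -3))
Before assert 3*a[1] + 2*a[lim + 1] < -9 ∧ 2*lim + 2*val - 4 ≠ 5: 2*a[lim + 1] + 3*a[1] < -9 ∧ 2*lim + 2*val ≠ 9 ∧ lim ≤ 11 ∧ (4*lim + val = 41 ∨ vec[val + 3] = 10) ∧ ((val < -10 ∧ 2*lim ≥ 8) ∨ (4*val ≤ -8 → lim = -3))
Before val := val: 2*a[lim + 1] + 3*a[1] < -9 ∧ 2*lim + 2*val ≠ 9 ∧ lim ≤ 11 ∧ (4*lim + val = 41 ∨ vec[val + 3] = 10) ∧ ((val < -10 ∧ 2*lim ≥ 8) ∨ (4*val ≤ -8 → lim = -3))
Before lim := vec[val + 1] + 3: 2*a[vec[val + 1] + 4] + 3*a[1] < -9 ∧ 2*vec[val + 1] + 2*val ≠ 3 ∧ vec[val + 1] ≤ 8 ∧ (4*vec[val + 1] + val = 29 ∨ vec[val + 3] = 10) ∧ ((val < -10 ∧ 2*vec[val + 1] ≥ 2) ∨ (4*val ≤ -8 → vec[val + 1] = -6))
Answer: WP = 2*a[vec[val + 1] + 4] + 3*a[1] < -9 ∧ 2*vec[val + 1] + 2*val ≠ 3 ∧ vec[val + 1] ≤ 8 ∧ (4*vec[val + 1] + val = 29 ∨ vec[val + 3] = 10) ∧ ((val < -10 ∧ 2*vec[val + 1] ≥ 2) ∨ (4*val ≤ -8 → vec[val + 1] = -6))


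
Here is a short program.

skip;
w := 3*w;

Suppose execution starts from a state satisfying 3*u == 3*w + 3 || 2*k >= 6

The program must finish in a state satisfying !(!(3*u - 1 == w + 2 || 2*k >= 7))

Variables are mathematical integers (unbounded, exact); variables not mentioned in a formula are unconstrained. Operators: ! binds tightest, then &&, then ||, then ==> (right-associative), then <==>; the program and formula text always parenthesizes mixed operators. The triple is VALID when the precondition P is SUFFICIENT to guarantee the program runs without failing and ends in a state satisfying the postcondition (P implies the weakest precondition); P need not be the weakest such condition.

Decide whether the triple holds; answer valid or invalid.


Working backward. After the program, the postcondition !(!(3*u - 1 == w + 2 || 2*k >= 7)) must hold; in canonical form it is 3*u == w + 3 || 2*k >= 7.
Before w := 3*w: 3*u == 3*w + 3 || 2*k >= 7
Before skip: 3*u == 3*w + 3 || 2*k >= 7
The weakest precondition is 3*u == 3*w + 3 || 2*k >= 7.
Check whether 3*u == 3*w + 3 || 2*k >= 6 implies it.
Countermodel: at the initial state k = 3, u = 2, w = 0, the precondition holds but the weakest precondition fails.
Answer: invalid


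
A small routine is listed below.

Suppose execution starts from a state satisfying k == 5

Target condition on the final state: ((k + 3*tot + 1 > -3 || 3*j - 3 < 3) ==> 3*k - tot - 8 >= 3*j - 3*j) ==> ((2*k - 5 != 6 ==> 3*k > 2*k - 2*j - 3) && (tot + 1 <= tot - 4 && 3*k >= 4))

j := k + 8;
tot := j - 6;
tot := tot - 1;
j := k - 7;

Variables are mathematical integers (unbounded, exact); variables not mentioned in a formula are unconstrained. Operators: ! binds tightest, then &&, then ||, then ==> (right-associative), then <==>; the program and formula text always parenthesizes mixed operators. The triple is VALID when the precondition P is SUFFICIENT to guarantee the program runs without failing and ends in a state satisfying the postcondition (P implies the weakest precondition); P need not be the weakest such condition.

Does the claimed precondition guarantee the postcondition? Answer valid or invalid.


Working backward. After the program, the postcondition ((k + 3*tot + 1 > -3 || 3*j - 3 < 3) ==> 3*k - tot - 8 >= 3*j - 3*j) ==> ((2*k - 5 != 6 ==> 3*k > 2*k - 2*j - 3) && (tot + 1 <= tot - 4 && 3*k >= 4)) must hold; in canonical form it is !((k + 3*tot > -4 || 3*j < 6) ==> 3*k >= tot + 8).
Before j := k - 7: !((k + 3*tot > -4 || 3*k < 27) ==> 3*k >= tot + 8)
Before tot := tot - 1: !((k + 3*tot > -1 || 3*k < 27) ==> 3*k >= tot + 7)
Before tot := j - 6: !((3*j + k > 17 || 3*k < 27) ==> 3*k >= j + 1)
Before j := k + 8: !((4*k > -7 || 3*k < 27) ==> 2*k >= 9)
The weakest precondition is !((4*k > -7 || 3*k < 27) ==> 2*k >= 9).
Check whether k == 5 implies it.
Countermodel: at the initial state k = 5, the precondition holds but the weakest precondition fails.
Answer: invalid


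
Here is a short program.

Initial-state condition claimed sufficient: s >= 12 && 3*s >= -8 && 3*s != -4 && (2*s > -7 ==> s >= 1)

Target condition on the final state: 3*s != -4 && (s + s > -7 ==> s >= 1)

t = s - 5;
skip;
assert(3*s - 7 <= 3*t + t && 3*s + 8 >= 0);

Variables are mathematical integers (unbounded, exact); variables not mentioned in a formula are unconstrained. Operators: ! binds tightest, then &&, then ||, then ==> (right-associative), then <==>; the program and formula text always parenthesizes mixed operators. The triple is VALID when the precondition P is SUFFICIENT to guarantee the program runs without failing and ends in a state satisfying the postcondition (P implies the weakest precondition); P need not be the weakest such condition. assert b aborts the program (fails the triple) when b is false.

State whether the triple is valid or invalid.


Working backward. After the program, the postcondition 3*s != -4 && (s + s > -7 ==> s >= 1) must hold; in canonical form it is 3*s != -4 && (2*s > -7 ==> s >= 1).
Before assert 3*s - 7 <= 3*t + t && 3*s + 8 >= 0: 3*s <= 4*t + 7 && 3*s >= -8 && 3*s != -4 && (2*s > -7 ==> s >= 1)
Before skip: 3*s <= 4*t + 7 && 3*s >= -8 && 3*s != -4 && (2*s > -7 ==> s >= 1)
Before t := s - 5: s >= 13 && 3*s >= -8 && 3*s != -4 && (2*s > -7 ==> s >= 1)
The weakest precondition is s >= 13 && 3*s >= -8 && 3*s != -4 && (2*s > -7 ==> s >= 1).
Check whether s >= 12 && 3*s >= -8 && 3*s != -4 && (2*s > -7 ==> s >= 1) implies it.
Countermodel: at the initial state s = 12, the precondition holds but the weakest precondition fails.
Answer: invalid


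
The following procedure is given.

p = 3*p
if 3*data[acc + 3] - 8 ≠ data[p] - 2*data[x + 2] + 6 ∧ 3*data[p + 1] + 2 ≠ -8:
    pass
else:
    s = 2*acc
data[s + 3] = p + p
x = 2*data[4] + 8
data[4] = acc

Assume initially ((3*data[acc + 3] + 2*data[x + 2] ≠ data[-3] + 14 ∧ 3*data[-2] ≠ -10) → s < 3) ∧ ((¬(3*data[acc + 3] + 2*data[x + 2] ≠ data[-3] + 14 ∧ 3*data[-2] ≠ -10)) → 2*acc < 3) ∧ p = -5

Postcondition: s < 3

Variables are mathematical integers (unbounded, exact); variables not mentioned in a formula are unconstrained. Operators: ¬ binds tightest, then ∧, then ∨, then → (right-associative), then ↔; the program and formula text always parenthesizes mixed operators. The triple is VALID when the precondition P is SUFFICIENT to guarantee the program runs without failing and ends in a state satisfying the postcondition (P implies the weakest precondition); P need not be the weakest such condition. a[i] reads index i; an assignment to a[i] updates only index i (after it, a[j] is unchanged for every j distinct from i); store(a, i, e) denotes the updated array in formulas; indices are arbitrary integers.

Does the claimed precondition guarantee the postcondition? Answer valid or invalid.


Working backward. After the program, s < 3 must hold.
Before data[4] := acc: s < 3
Before x := 2*data[4] + 8: s < 3
Before data[s + 3] := p + p: s < 3
Then branch requires s < 3; else branch requires 2*acc < 3.
Before the if: ((3*data[acc + 3] + 2*data[x + 2] ≠ data[p] + 14 ∧ 3*data[p + 1] ≠ -10) → s < 3) ∧ ((¬(3*data[acc + 3] + 2*data[x + 2] ≠ data[p] + 14 ∧ 3*data[p + 1] ≠ -10)) → 2*acc < 3)
Before p := 3*p: ((3*data[acc + 3] + 2*data[x + 2] ≠ data[3*p] + 14 ∧ 3*data[3*p + 1] ≠ -10) → s < 3) ∧ ((¬(3*data[acc + 3] + 2*data[x + 2] ≠ data[3*p] + 14 ∧ 3*data[3*p + 1] ≠ -10)) → 2*acc < 3)
The weakest precondition is ((3*data[acc + 3] + 2*data[x + 2] ≠ data[3*p] + 14 ∧ 3*data[3*p + 1] ≠ -10) → s < 3) ∧ ((¬(3*data[acc + 3] + 2*data[x + 2] ≠ data[3*p] + 14 ∧ 3*data[3*p + 1] ≠ -10)) → 2*acc < 3).
Check whether ((3*data[acc + 3] + 2*data[x + 2] ≠ data[-3] + 14 ∧ 3*data[-2] ≠ -10) → s < 3) ∧ ((¬(3*data[acc + 3] + 2*data[x + 2] ≠ data[-3] + 14 ∧ 3*data[-2] ≠ -10)) → 2*acc < 3) ∧ p = -5 implies it.
Countermodel: at the initial state acc = 0, data = {[-15] = 31027, [-14] = 31028, [-3] = 31028, [-2] = 31028, [2] = 15521, [3] = 0, elsewhere 31028}, p = -5, s = 3, x = 0, the precondition holds but the weakest precondition fails.
Answer: invalid


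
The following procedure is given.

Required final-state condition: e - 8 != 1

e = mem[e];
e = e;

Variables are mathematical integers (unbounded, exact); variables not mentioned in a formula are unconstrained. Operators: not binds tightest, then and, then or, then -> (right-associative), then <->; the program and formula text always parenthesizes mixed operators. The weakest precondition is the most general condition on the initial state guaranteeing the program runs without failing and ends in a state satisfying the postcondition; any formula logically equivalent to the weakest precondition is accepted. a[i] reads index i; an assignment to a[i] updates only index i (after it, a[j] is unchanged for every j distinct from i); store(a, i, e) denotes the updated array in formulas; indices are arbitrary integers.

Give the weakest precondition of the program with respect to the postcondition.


Working backward. After the program, the postcondition e - 8 != 1 must hold; in canonical form it is e != 9.
Before e := e: e != 9
Before e := mem[e]: mem[e] != 9
Answer: WP = mem[e] != 9


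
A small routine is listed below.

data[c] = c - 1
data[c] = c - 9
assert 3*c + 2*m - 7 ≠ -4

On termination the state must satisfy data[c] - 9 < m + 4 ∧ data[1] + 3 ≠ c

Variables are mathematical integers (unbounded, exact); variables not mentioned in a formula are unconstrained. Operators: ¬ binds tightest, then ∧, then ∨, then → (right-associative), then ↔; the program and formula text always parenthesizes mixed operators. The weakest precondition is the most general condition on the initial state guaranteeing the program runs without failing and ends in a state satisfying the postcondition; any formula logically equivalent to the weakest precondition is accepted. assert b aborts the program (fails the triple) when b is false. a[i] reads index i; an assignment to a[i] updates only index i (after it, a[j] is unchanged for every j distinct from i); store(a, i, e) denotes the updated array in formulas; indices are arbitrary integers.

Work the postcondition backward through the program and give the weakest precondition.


Working backward. After the program, the postcondition data[c] - 9 < m + 4 ∧ data[1] + 3 ≠ c must hold; in canonical form it is data[c] < m + 13 ∧ data[1] ≠ c - 3.
Before assert 3*c + 2*m - 7 ≠ -4: 3*c + 2*m ≠ 3 ∧ data[c] < m + 13 ∧ data[1] ≠ c - 3
Before data[c] := c - 9: 3*c + 2*m ≠ 3 ∧ store(data, c, c - 9)[c] < m + 13 ∧ store(data, c, c - 9)[1] ≠ c - 3
Before data[c] := c - 1: 3*c + 2*m ≠ 3 ∧ store(store(data, c, c - 1), c, c - 9)[c] < m + 13 ∧ store(store(data, c, c - 1), c, c - 9)[1] ≠ c - 3
Answer: WP = 3*c + 2*m ≠ 3 ∧ store(store(data, c, c - 1), c, c - 9)[c] < m + 13 ∧ store(store(data, c, c - 1), c, c - 9)[1] ≠ c - 3


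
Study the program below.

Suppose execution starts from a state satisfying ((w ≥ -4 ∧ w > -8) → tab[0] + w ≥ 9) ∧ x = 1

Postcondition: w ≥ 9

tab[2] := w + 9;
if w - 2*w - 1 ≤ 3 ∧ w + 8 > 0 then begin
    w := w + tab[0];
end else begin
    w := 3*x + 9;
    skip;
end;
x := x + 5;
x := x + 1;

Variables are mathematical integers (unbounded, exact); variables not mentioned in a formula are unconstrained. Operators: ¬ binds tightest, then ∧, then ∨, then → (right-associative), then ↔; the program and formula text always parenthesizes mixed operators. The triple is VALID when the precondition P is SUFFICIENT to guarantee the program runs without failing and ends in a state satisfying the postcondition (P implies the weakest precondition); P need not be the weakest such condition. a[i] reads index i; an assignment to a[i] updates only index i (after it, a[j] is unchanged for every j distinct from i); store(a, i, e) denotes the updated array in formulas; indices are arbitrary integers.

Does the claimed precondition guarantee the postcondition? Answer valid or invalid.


Working backward. After the program, w ≥ 9 must hold.
Before x := x + 1: w ≥ 9
Before x := x + 5: w ≥ 9
Then branch requires tab[0] + w ≥ 9; else branch requires 3*x ≥ 0.
Before the if: ((w ≥ -4 ∧ w > -8) → tab[0] + w ≥ 9) ∧ ((¬(w ≥ -4 ∧ w > -8)) → 3*x ≥ 0)
Before tab[2] := w + 9: ((w ≥ -4 ∧ w > -8) → tab[0] + w ≥ 9) ∧ ((¬(w ≥ -4 ∧ w > -8)) → 3*x ≥ 0)
The weakest precondition is ((w ≥ -4 ∧ w > -8) → tab[0] + w ≥ 9) ∧ ((¬(w ≥ -4 ∧ w > -8)) → 3*x ≥ 0).
Check whether ((w ≥ -4 ∧ w > -8) → tab[0] + w ≥ 9) ∧ x = 1 implies it.
Every state satisfying the precondition satisfies the weakest precondition: the implication holds.
Answer: valid


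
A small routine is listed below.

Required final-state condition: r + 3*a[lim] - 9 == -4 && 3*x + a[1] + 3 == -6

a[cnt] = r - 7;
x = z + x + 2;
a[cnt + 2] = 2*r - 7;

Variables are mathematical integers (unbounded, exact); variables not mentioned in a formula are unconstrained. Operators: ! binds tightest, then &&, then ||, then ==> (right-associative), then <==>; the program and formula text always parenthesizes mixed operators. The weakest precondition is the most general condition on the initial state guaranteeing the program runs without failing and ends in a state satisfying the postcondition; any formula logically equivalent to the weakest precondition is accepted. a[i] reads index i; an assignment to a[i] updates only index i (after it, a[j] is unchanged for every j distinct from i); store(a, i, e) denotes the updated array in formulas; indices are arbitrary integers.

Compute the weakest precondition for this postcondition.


Working backward. After the program, the postcondition r + 3*a[lim] - 9 == -4 && 3*x + a[1] + 3 == -6 must hold; in canonical form it is 3*a[lim] + r == 5 && a[1] + 3*x == -9.
Before a[cnt + 2] := 2*r - 7: 3*store(a, cnt + 2, 2*r - 7)[lim] + r == 5 && store(a, cnt + 2, 2*r - 7)[1] + 3*x == -9
Before x := z + x + 2: 3*store(a, cnt + 2, 2*r - 7)[lim] + r == 5 && store(a, cnt + 2, 2*r - 7)[1] + 3*x + 3*z == -15
Before a[cnt] := r - 7: 3*store(store(a, cnt, r - 7), cnt + 2, 2*r - 7)[lim] + r == 5 && store(store(a, cnt, r - 7), cnt + 2, 2*r - 7)[1] + 3*x + 3*z == -15
Answer: WP = 3*store(store(a, cnt, r - 7), cnt + 2, 2*r - 7)[lim] + r == 5 && store(store(a, cnt, r - 7), cnt + 2, 2*r - 7)[1] + 3*x + 3*z == -15


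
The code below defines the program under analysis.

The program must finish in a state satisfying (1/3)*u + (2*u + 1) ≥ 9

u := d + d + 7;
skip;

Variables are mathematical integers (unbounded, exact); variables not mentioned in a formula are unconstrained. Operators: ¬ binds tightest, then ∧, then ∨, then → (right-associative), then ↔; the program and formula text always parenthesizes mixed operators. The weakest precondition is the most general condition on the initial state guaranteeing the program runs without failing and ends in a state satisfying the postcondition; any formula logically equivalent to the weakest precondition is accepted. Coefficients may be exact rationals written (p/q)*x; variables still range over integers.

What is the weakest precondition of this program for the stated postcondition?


Working backward. After the program, the postcondition (1/3)*u + (2*u + 1) ≥ 9 must hold; in canonical form it is (7/3)*u ≥ 8.
Before skip: (7/3)*u ≥ 8
Before u := d + d + 7: (14/3)*d ≥ -25/3
Answer: WP = (14/3)*d ≥ -25/3


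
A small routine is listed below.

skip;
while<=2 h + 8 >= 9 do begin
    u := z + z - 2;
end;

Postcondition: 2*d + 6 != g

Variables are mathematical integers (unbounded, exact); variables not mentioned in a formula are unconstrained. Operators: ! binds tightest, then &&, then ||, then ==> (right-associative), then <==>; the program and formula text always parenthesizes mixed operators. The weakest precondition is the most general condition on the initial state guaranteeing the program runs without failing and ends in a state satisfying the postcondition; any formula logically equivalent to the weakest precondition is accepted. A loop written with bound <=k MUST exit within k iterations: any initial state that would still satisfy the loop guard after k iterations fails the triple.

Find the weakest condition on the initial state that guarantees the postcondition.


Working backward. After the program, the postcondition 2*d + 6 != g must hold; in canonical form it is 2*d != g - 6.
Before the loop (bound <=2), unroll the exhaustion recursion (WP_0 = exit-now case; WP_j = one more guarded iteration, up to j = 2):
  WP_0: (!(h >= 1)) && 2*d != g - 6
  WP_1: (h >= 1 ==> ((!(h >= 1)) && 2*d != g - 6)) && ((!(h >= 1)) ==> 2*d != g - 6)
  WP_2: (h >= 1 ==> ((h >= 1 ==> ((!(h >= 1)) && 2*d != g - 6)) && ((!(h >= 1)) ==> 2*d != g - 6))) && ((!(h >= 1)) ==> 2*d != g - 6)
So before the loop: (h >= 1 ==> ((h >= 1 ==> ((!(h >= 1)) && 2*d != g - 6)) && ((!(h >= 1)) ==> 2*d != g - 6))) && ((!(h >= 1)) ==> 2*d != g - 6)
Before skip: (h >= 1 ==> ((h >= 1 ==> ((!(h >= 1)) && 2*d != g - 6)) && ((!(h >= 1)) ==> 2*d != g - 6))) && ((!(h >= 1)) ==> 2*d != g - 6)
Answer: WP = (h >= 1 ==> ((h >= 1 ==> ((!(h >= 1)) && 2*d != g - 6)) && ((!(h >= 1)) ==> 2*d != g - 6))) && ((!(h >= 1)) ==> 2*d != g - 6)


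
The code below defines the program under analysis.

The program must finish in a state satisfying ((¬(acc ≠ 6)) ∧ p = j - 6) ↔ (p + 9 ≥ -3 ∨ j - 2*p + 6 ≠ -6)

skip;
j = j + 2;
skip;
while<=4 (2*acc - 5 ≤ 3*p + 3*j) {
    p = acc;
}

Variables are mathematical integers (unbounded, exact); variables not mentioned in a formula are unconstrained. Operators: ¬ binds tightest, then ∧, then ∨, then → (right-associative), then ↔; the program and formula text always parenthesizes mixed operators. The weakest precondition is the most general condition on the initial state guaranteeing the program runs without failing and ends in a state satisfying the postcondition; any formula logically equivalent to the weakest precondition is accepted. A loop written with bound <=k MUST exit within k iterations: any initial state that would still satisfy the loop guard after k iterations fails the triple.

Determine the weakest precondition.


Working backward. After the program, the postcondition ((¬(acc ≠ 6)) ∧ p = j - 6) ↔ (p + 9 ≥ -3 ∨ j - 2*p + 6 ≠ -6) must hold; in canonical form it is ((¬(acc ≠ 6)) ∧ p = j - 6) ↔ (p ≥ -12 ∨ j ≠ 2*p - 12).
Before the loop (bound <=4), unroll the exhaustion recursion (WP_0 = exit-now case; WP_j = one more guarded iteration, up to j = 4):
  WP_0: (¬(2*acc ≤ 3*j + 3*p + 5)) ∧ (((¬(acc ≠ 6)) ∧ p = j - 6) ↔ (p ≥ -12 ∨ j ≠ 2*p - 12))
  WP_1: (2*acc ≤ 3*j + 3*p + 5 → ((¬(acc + 3*j ≥ -5)) ∧ (((¬(acc ≠ 6)) ∧ acc = j - 6) ↔ (acc ≥ -12 ∨ j ≠ 2*acc - 12)))) ∧ ((¬(2*acc ≤ 3*j + 3*p + 5)) → (((¬(acc ≠ 6)) ∧ p = j - 6) ↔ (p ≥ -12 ∨ j ≠ 2*p - 12)))
  WP_2: (2*acc ≤ 3*j + 3*p + 5 → ((acc + 3*j ≥ -5 → ((¬(acc + 3*j ≥ -5)) ∧ (((¬(acc ≠ 6)) ∧ acc = j - 6) ↔ (acc ≥ -12 ∨ j ≠ 2*acc - 12)))) ∧ ((¬(acc + 3*j ≥ -5)) → (((¬(acc ≠ 6)) ∧ acc = j - 6) ↔ (acc ≥ -12 ∨ j ≠ 2*acc - 12))))) ∧ ((¬(2*acc ≤ 3*j + 3*p + 5)) → (((¬(acc ≠ 6)) ∧ p = j - 6) ↔ (p ≥ -12 ∨ j ≠ 2*p - 12)))
  WP_3: (2*acc ≤ 3*j + 3*p + 5 → ((acc + 3*j ≥ -5 → ((acc + 3*j ≥ -5 → ((¬(acc + 3*j ≥ -5)) ∧ (((¬(acc ≠ 6)) ∧ acc = j - 6) ↔ (acc ≥ -12 ∨ j ≠ 2*acc - 12)))) ∧ ((¬(acc + 3*j ≥ -5)) → (((¬(acc ≠ 6)) ∧ acc = j - 6) ↔ (acc ≥ -12 ∨ j ≠ 2*acc - 12))))) ∧ ((¬(acc + 3*j ≥ -5)) → (((¬(acc ≠ 6)) ∧ acc = j - 6) ↔ (acc ≥ -12 ∨ j ≠ 2*acc - 12))))) ∧ ((¬(2*acc ≤ 3*j + 3*p + 5)) → (((¬(acc ≠ 6)) ∧ p = j - 6) ↔ (p ≥ -12 ∨ j ≠ 2*p - 12)))
  WP_4: (2*acc ≤ 3*j + 3*p + 5 → ((acc + 3*j ≥ -5 → ((acc + 3*j ≥ -5 → ((acc + 3*j ≥ -5 → ((¬(acc + 3*j ≥ -5)) ∧ (((¬(acc ≠ 6)) ∧ acc = j - 6) ↔ (acc ≥ -12 ∨ j ≠ 2*acc - 12)))) ∧ ((¬(acc + 3*j ≥ -5)) → (((¬(acc ≠ 6)) ∧ acc = j - 6) ↔ (acc ≥ -12 ∨ j ≠ 2*acc - 12))))) ∧ ((¬(acc + 3*j ≥ -5)) → (((¬(acc ≠ 6)) ∧ acc = j - 6) ↔ (acc ≥ -12 ∨ j ≠ 2*acc - 12))))) ∧ ((¬(acc + 3*j ≥ -5)) → (((¬(acc ≠ 6)) ∧ acc = j - 6) ↔ (acc ≥ -12 ∨ j ≠ 2*acc - 12))))) ∧ ((¬(2*acc ≤ 3*j + 3*p + 5)) → (((¬(acc ≠ 6)) ∧ p = j - 6) ↔ (p ≥ -12 ∨ j ≠ 2*p - 12)))
So before the loop: (2*acc ≤ 3*j + 3*p + 5 → ((acc + 3*j ≥ -5 → ((acc + 3*j ≥ -5 → ((acc + 3*j ≥ -5 → ((¬(acc + 3*j ≥ -5)) ∧ (((¬(acc ≠ 6)) ∧ acc = j - 6) ↔ (acc ≥ -12 ∨ j ≠ 2*acc - 12)))) ∧ ((¬(acc + 3*j ≥ -5)) → (((¬(acc ≠ 6)) ∧ acc = j - 6) ↔ (acc ≥ -12 ∨ j ≠ 2*acc - 12))))) ∧ ((¬(acc + 3*j ≥ -5)) → (((¬(acc ≠ 6)) ∧ acc = j - 6) ↔ (acc ≥ -12 ∨ j ≠ 2*acc - 12))))) ∧ ((¬(acc + 3*j ≥ -5)) → (((¬(acc ≠ 6)) ∧ acc = j - 6) ↔ (acc ≥ -12 ∨ j ≠ 2*acc - 12))))) ∧ ((¬(2*acc ≤ 3*j + 3*p + 5)) → (((¬(acc ≠ 6)) ∧ p = j - 6) ↔ (p ≥ -12 ∨ j ≠ 2*p - 12)))
Before skip: (2*acc ≤ 3*j + 3*p + 5 → ((acc + 3*j ≥ -5 → ((acc + 3*j ≥ -5 → ((acc + 3*j ≥ -5 → ((¬(acc + 3*j ≥ -5)) ∧ (((¬(acc ≠ 6)) ∧ acc = j - 6) ↔ (acc ≥ -12 ∨ j ≠ 2*acc - 12)))) ∧ ((¬(acc + 3*j ≥ -5)) → (((¬(acc ≠ 6)) ∧ acc = j - 6) ↔ (acc ≥ -12 ∨ j ≠ 2*acc - 12))))) ∧ ((¬(acc + 3*j ≥ -5)) → (((¬(acc ≠ 6)) ∧ acc = j - 6) ↔ (acc ≥ -12 ∨ j ≠ 2*acc - 12))))) ∧ ((¬(acc + 3*j ≥ -5)) → (((¬(acc ≠ 6)) ∧ acc = j - 6) ↔ (acc ≥ -12 ∨ j ≠ 2*acc - 12))))) ∧ ((¬(2*acc ≤ 3*j + 3*p + 5)) → (((¬(acc ≠ 6)) ∧ p = j - 6) ↔ (p ≥ -12 ∨ j ≠ 2*p - 12)))
Before j := j + 2: (2*acc ≤ 3*j + 3*p + 11 → ((acc + 3*j ≥ -11 → ((acc + 3*j ≥ -11 → ((acc + 3*j ≥ -11 → ((¬(acc + 3*j ≥ -11)) ∧ (((¬(acc ≠ 6)) ∧ acc = j - 4) ↔ (acc ≥ -12 ∨ j ≠ 2*acc - 14)))) ∧ ((¬(acc + 3*j ≥ -11)) → (((¬(acc ≠ 6)) ∧ acc = j - 4) ↔ (acc ≥ -12 ∨ j ≠ 2*acc - 14))))) ∧ ((¬(acc + 3*j ≥ -11)) → (((¬(acc ≠ 6)) ∧ acc = j - 4) ↔ (acc ≥ -12 ∨ j ≠ 2*acc - 14))))) ∧ ((¬(acc + 3*j ≥ -11)) → (((¬(acc ≠ 6)) ∧ acc = j - 4) ↔ (acc ≥ -12 ∨ j ≠ 2*acc - 14))))) ∧ ((¬(2*acc ≤ 3*j + 3*p + 11)) → (((¬(acc ≠ 6)) ∧ p = j - 4) ↔ (p ≥ -12 ∨ j ≠ 2*p - 14)))
Before skip: (2*acc ≤ 3*j + 3*p + 11 → ((acc + 3*j ≥ -11 → ((acc + 3*j ≥ -11 → ((acc + 3*j ≥ -11 → ((¬(acc + 3*j ≥ -11)) ∧ (((¬(acc ≠ 6)) ∧ acc = j - 4) ↔ (acc ≥ -12 ∨ j ≠ 2*acc - 14)))) ∧ ((¬(acc + 3*j ≥ -11)) → (((¬(acc ≠ 6)) ∧ acc = j - 4) ↔ (acc ≥ -12 ∨ j ≠ 2*acc - 14))))) ∧ ((¬(acc + 3*j ≥ -11)) → (((¬(acc ≠ 6)) ∧ acc = j - 4) ↔ (acc ≥ -12 ∨ j ≠ 2*acc - 14))))) ∧ ((¬(acc + 3*j ≥ -11)) → (((¬(acc ≠ 6)) ∧ acc = j - 4) ↔ (acc ≥ -12 ∨ j ≠ 2*acc - 14))))) ∧ ((¬(2*acc ≤ 3*j + 3*p + 11)) → (((¬(acc ≠ 6)) ∧ p = j - 4) ↔ (p ≥ -12 ∨ j ≠ 2*p - 14)))
Answer: WP = (2*acc ≤ 3*j + 3*p + 11 → ((acc + 3*j ≥ -11 → ((acc + 3*j ≥ -11 → ((acc + 3*j ≥ -11 → ((¬(acc + 3*j ≥ -11)) ∧ (((¬(acc ≠ 6)) ∧ acc = j - 4) ↔ (acc ≥ -12 ∨ j ≠ 2*acc - 14)))) ∧ ((¬(acc + 3*j ≥ -11)) → (((¬(acc ≠ 6)) ∧ acc = j - 4) ↔ (acc ≥ -12 ∨ j ≠ 2*acc - 14))))) ∧ ((¬(acc + 3*j ≥ -11)) → (((¬(acc ≠ 6)) ∧ acc = j - 4) ↔ (acc ≥ -12 ∨ j ≠ 2*acc - 14))))) ∧ ((¬(acc + 3*j ≥ -11)) → (((¬(acc ≠ 6)) ∧ acc = j - 4) ↔ (acc ≥ -12 ∨ j ≠ 2*acc - 14))))) ∧ ((¬(2*acc ≤ 3*j + 3*p + 11)) → (((¬(acc ≠ 6)) ∧ p = j - 4) ↔ (p ≥ -12 ∨ j ≠ 2*p - 14)))


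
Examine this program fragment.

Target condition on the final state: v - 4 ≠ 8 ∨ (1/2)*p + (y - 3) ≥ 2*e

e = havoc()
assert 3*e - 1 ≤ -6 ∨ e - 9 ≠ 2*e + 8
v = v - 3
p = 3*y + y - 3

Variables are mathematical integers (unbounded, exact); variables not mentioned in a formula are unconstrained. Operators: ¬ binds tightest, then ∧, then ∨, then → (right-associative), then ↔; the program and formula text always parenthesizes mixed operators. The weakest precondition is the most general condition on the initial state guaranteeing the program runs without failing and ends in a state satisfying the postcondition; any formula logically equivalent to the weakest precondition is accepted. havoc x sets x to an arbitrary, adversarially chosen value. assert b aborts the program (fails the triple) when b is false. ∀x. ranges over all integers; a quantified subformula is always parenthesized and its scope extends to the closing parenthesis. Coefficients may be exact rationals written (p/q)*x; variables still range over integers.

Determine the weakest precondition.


Working backward. After the program, the postcondition v - 4 ≠ 8 ∨ (1/2)*p + (y - 3) ≥ 2*e must hold; in canonical form it is v ≠ 12 ∨ (1/2)*p + y ≥ 2*e + 3.
Before p := 3*y + y - 3: v ≠ 12 ∨ 3*y ≥ 2*e + 9/2
Before v := v - 3: v ≠ 15 ∨ 3*y ≥ 2*e + 9/2
Before assert 3*e - 1 ≤ -6 ∨ e - 9 ≠ 2*e + 8: (3*e ≤ -5 ∨ e ≠ -17) ∧ (v ≠ 15 ∨ 3*y ≥ 2*e + 9/2)
Before havoc e: ∀e_1. ((3*e_1 ≤ -5 ∨ e_1 ≠ -17) ∧ (v ≠ 15 ∨ 3*y ≥ 2*e_1 + 9/2))
Answer: WP = ∀e_1. ((3*e_1 ≤ -5 ∨ e_1 ≠ -17) ∧ (v ≠ 15 ∨ 3*y ≥ 2*e_1 + 9/2))


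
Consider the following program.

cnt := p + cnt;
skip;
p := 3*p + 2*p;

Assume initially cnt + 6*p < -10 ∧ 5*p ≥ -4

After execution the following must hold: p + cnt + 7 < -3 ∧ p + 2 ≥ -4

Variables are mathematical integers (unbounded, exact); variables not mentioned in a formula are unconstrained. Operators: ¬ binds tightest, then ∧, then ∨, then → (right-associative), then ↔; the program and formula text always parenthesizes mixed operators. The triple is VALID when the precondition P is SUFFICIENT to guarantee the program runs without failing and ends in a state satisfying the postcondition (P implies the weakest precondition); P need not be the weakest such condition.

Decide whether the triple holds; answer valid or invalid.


Working backward. After the program, the postcondition p + cnt + 7 < -3 ∧ p + 2 ≥ -4 must hold; in canonical form it is cnt + p < -10 ∧ p ≥ -6.
Before p := 3*p + 2*p: cnt + 5*p < -10 ∧ 5*p ≥ -6
Before skip: cnt + 5*p < -10 ∧ 5*p ≥ -6
Before cnt := p + cnt: cnt + 6*p < -10 ∧ 5*p ≥ -6
The weakest precondition is cnt + 6*p < -10 ∧ 5*p ≥ -6.
Check whether cnt + 6*p < -10 ∧ 5*p ≥ -4 implies it.
Every state satisfying the precondition satisfies the weakest precondition: the implication holds.
Answer: valid


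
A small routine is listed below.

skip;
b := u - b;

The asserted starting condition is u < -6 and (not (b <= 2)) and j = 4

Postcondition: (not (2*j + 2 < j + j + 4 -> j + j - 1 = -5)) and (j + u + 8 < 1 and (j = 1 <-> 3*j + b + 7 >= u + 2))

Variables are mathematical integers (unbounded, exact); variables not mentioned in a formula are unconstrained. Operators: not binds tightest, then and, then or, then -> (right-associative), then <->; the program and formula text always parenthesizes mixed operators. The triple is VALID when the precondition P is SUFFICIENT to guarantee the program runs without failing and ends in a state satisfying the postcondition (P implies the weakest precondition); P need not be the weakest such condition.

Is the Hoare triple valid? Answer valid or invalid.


Working backward. After the program, the postcondition (not (2*j + 2 < j + j + 4 -> j + j - 1 = -5)) and (j + u + 8 < 1 and (j = 1 <-> 3*j + b + 7 >= u + 2)) must hold; in canonical form it is (not (2*j = -4)) and j + u < -7 and (j = 1 <-> b + 3*j >= u - 5).
Before b := u - b: (not (2*j = -4)) and j + u < -7 and (j = 1 <-> 3*j >= b - 5)
Before skip: (not (2*j = -4)) and j + u < -7 and (j = 1 <-> 3*j >= b - 5)
The weakest precondition is (not (2*j = -4)) and j + u < -7 and (j = 1 <-> 3*j >= b - 5).
Check whether u < -6 and (not (b <= 2)) and j = 4 implies it.
Countermodel: at the initial state b = 3, j = 4, u = -12, the precondition holds but the weakest precondition fails.
Answer: invalid


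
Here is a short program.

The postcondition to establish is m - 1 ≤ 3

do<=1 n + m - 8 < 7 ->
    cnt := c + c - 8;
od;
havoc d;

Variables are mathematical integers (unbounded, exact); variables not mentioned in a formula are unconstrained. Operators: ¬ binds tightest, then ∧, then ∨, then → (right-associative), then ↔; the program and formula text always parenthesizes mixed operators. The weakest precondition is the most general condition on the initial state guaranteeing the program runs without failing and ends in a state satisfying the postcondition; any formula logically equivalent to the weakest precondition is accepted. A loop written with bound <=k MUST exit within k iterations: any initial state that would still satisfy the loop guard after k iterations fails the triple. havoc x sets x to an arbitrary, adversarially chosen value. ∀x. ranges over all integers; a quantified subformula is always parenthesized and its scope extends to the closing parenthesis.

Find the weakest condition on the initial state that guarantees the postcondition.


Working backward. After the program, the postcondition m - 1 ≤ 3 must hold; in canonical form it is m ≤ 4.
Before havoc d: m ≤ 4
Before the loop (bound <=1), unroll the exhaustion recursion (WP_0 = exit-now case; WP_j = one more guarded iteration, up to j = 1):
  WP_0: (¬(m + n < 15)) ∧ m ≤ 4
  WP_1: (m + n < 15 → ((¬(m + n < 15)) ∧ m ≤ 4)) ∧ ((¬(m + n < 15)) → m ≤ 4)
So before the loop: (m + n < 15 → ((¬(m + n < 15)) ∧ m ≤ 4)) ∧ ((¬(m + n < 15)) → m ≤ 4)
Answer: WP = (m + n < 15 → ((¬(m + n < 15)) ∧ m ≤ 4)) ∧ ((¬(m + n < 15)) → m ≤ 4)


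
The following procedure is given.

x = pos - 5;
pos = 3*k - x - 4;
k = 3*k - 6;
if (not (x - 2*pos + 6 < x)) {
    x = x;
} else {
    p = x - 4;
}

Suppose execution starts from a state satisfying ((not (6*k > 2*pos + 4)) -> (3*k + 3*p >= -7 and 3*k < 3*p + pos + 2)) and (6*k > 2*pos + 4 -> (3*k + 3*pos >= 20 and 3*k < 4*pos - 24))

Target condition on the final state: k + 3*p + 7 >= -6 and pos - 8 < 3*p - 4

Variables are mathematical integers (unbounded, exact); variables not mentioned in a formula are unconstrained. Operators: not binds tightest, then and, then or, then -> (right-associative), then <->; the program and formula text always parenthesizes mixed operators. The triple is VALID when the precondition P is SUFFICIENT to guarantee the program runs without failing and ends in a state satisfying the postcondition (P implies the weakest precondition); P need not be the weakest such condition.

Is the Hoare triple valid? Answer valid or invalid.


Working backward. After the program, the postcondition k + 3*p + 7 >= -6 and pos - 8 < 3*p - 4 must hold; in canonical form it is k + 3*p >= -13 and pos < 3*p + 4.
Then branch requires k + 3*p >= -13 and pos < 3*p + 4; else branch requires k + 3*x >= -1 and pos < 3*x - 8.
Before the if: ((not (2*pos > 6)) -> (k + 3*p >= -13 and pos < 3*p + 4)) and (2*pos > 6 -> (k + 3*x >= -1 and pos < 3*x - 8))
Before k := 3*k - 6: ((not (2*pos > 6)) -> (3*k + 3*p >= -7 and pos < 3*p + 4)) and (2*pos > 6 -> (3*k + 3*x >= 5 and pos < 3*x - 8))
Before pos := 3*k - x - 4: ((not (6*k > 2*x + 14)) -> (3*k + 3*p >= -7 and 3*k < 3*p + x + 8)) and (6*k > 2*x + 14 -> (3*k + 3*x >= 5 and 3*k < 4*x - 4))
Before x := pos - 5: ((not (6*k > 2*pos + 4)) -> (3*k + 3*p >= -7 and 3*k < 3*p + pos + 3)) and (6*k > 2*pos + 4 -> (3*k + 3*pos >= 20 and 3*k < 4*pos - 24))
The weakest precondition is ((not (6*k > 2*pos + 4)) -> (3*k + 3*p >= -7 and 3*k < 3*p + pos + 3)) and (6*k > 2*pos + 4 -> (3*k + 3*pos >= 20 and 3*k < 4*pos - 24)).
Check whether ((not (6*k > 2*pos + 4)) -> (3*k + 3*p >= -7 and 3*k < 3*p + pos + 2)) and (6*k > 2*pos + 4 -> (3*k + 3*pos >= 20 and 3*k < 4*pos - 24)) implies it.
Every state satisfying the precondition satisfies the weakest precondition: the implication holds.
Answer: valid


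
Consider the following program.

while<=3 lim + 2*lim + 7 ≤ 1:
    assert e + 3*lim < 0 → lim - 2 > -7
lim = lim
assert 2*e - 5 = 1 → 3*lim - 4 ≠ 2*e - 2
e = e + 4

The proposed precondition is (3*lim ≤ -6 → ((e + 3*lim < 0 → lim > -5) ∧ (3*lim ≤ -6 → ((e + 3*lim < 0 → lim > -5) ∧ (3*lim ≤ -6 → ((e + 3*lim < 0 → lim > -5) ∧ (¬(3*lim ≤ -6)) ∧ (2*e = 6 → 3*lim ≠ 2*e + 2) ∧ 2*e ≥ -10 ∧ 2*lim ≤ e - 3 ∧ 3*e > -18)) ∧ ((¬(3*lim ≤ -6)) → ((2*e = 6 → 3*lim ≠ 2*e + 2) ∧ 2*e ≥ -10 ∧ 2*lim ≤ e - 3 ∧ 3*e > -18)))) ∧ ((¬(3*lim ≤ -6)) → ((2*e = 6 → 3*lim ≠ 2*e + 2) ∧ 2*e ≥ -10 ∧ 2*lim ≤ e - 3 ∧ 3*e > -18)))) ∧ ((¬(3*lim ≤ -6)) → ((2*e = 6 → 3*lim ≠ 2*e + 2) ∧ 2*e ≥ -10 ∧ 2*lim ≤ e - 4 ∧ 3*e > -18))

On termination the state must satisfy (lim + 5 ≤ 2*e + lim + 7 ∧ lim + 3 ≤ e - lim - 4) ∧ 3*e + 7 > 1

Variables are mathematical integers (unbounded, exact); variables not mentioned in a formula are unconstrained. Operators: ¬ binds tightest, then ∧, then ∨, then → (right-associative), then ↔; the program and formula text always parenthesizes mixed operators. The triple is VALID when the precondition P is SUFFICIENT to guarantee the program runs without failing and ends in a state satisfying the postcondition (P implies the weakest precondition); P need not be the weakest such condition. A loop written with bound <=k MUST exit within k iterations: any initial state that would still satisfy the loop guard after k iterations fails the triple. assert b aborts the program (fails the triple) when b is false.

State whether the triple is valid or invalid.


Working backward. After the program, the postcondition (lim + 5 ≤ 2*e + lim + 7 ∧ lim + 3 ≤ e - lim - 4) ∧ 3*e + 7 > 1 must hold; in canonical form it is 2*e ≥ -2 ∧ 2*lim ≤ e - 7 ∧ 3*e > -6.
Before e := e + 4: 2*e ≥ -10 ∧ 2*lim ≤ e - 3 ∧ 3*e > -18
Before assert 2*e - 5 = 1 → 3*lim - 4 ≠ 2*e - 2: (2*e = 6 → 3*lim ≠ 2*e + 2) ∧ 2*e ≥ -10 ∧ 2*lim ≤ e - 3 ∧ 3*e > -18
Before lim := lim: (2*e = 6 → 3*lim ≠ 2*e + 2) ∧ 2*e ≥ -10 ∧ 2*lim ≤ e - 3 ∧ 3*e > -18
Before the loop (bound <=3), unroll the exhaustion recursion (WP_0 = exit-now case; WP_j = one more guarded iteration, up to j = 3):
  WP_0: (¬(3*lim ≤ -6)) ∧ (2*e = 6 → 3*lim ≠ 2*e + 2) ∧ 2*e ≥ -10 ∧ 2*lim ≤ e - 3 ∧ 3*e > -18
  WP_1: (3*lim ≤ -6 → ((e + 3*lim < 0 → lim > -5) ∧ (¬(3*lim ≤ -6)) ∧ (2*e = 6 → 3*lim ≠ 2*e + 2) ∧ 2*e ≥ -10 ∧ 2*lim ≤ e - 3 ∧ 3*e > -18)) ∧ ((¬(3*lim ≤ -6)) → ((2*e = 6 → 3*lim ≠ 2*e + 2) ∧ 2*e ≥ -10 ∧ 2*lim ≤ e - 3 ∧ 3*e > -18))
  WP_2: (3*lim ≤ -6 → ((e + 3*lim < 0 → lim > -5) ∧ (3*lim ≤ -6 → ((e + 3*lim < 0 → lim > -5) ∧ (¬(3*lim ≤ -6)) ∧ (2*e = 6 → 3*lim ≠ 2*e + 2) ∧ 2*e ≥ -10 ∧ 2*lim ≤ e - 3 ∧ 3*e > -18)) ∧ ((¬(3*lim ≤ -6)) → ((2*e = 6 → 3*lim ≠ 2*e + 2) ∧ 2*e ≥ -10 ∧ 2*lim ≤ e - 3 ∧ 3*e > -18)))) ∧ ((¬(3*lim ≤ -6)) → ((2*e = 6 → 3*lim ≠ 2*e + 2) ∧ 2*e ≥ -10 ∧ 2*lim ≤ e - 3 ∧ 3*e > -18))
  WP_3: (3*lim ≤ -6 → ((e + 3*lim < 0 → lim > -5) ∧ (3*lim ≤ -6 → ((e + 3*lim < 0 → lim > -5) ∧ (3*lim ≤ -6 → ((e + 3*lim < 0 → lim > -5) ∧ (¬(3*lim ≤ -6)) ∧ (2*e = 6 → 3*lim ≠ 2*e + 2) ∧ 2*e ≥ -10 ∧ 2*lim ≤ e - 3 ∧ 3*e > -18)) ∧ ((¬(3*lim ≤ -6)) → ((2*e = 6 → 3*lim ≠ 2*e + 2) ∧ 2*e ≥ -10 ∧ 2*lim ≤ e - 3 ∧ 3*e > -18)))) ∧ ((¬(3*lim ≤ -6)) → ((2*e = 6 → 3*lim ≠ 2*e + 2) ∧ 2*e ≥ -10 ∧ 2*lim ≤ e - 3 ∧ 3*e > -18)))) ∧ ((¬(3*lim ≤ -6)) → ((2*e = 6 → 3*lim ≠ 2*e + 2) ∧ 2*e ≥ -10 ∧ 2*lim ≤ e - 3 ∧ 3*e > -18))
So before the loop: (3*lim ≤ -6 → ((e + 3*lim < 0 → lim > -5) ∧ (3*lim ≤ -6 → ((e + 3*lim < 0 → lim > -5) ∧ (3*lim ≤ -6 → ((e + 3*lim < 0 → lim > -5) ∧ (¬(3*lim ≤ -6)) ∧ (2*e = 6 → 3*lim ≠ 2*e + 2) ∧ 2*e ≥ -10 ∧ 2*lim ≤ e - 3 ∧ 3*e > -18)) ∧ ((¬(3*lim ≤ -6)) → ((2*e = 6 → 3*lim ≠ 2*e + 2) ∧ 2*e ≥ -10 ∧ 2*lim ≤ e - 3 ∧ 3*e > -18)))) ∧ ((¬(3*lim ≤ -6)) → ((2*e = 6 → 3*lim ≠ 2*e + 2) ∧ 2*e ≥ -10 ∧ 2*lim ≤ e - 3 ∧ 3*e > -18)))) ∧ ((¬(3*lim ≤ -6)) → ((2*e = 6 → 3*lim ≠ 2*e + 2) ∧ 2*e ≥ -10 ∧ 2*lim ≤ e - 3 ∧ 3*e > -18))
The weakest precondition is (3*lim ≤ -6 → ((e + 3*lim < 0 → lim > -5) ∧ (3*lim ≤ -6 → ((e + 3*lim < 0 → lim > -5) ∧ (3*lim ≤ -6 → ((e + 3*lim < 0 → lim > -5) ∧ (¬(3*lim ≤ -6)) ∧ (2*e = 6 → 3*lim ≠ 2*e + 2) ∧ 2*e ≥ -10 ∧ 2*lim ≤ e - 3 ∧ 3*e > -18)) ∧ ((¬(3*lim ≤ -6)) → ((2*e = 6 → 3*lim ≠ 2*e + 2) ∧ 2*e ≥ -10 ∧ 2*lim ≤ e - 3 ∧ 3*e > -18)))) ∧ ((¬(3*lim ≤ -6)) → ((2*e = 6 → 3*lim ≠ 2*e + 2) ∧ 2*e ≥ -10 ∧ 2*lim ≤ e - 3 ∧ 3*e > -18)))) ∧ ((¬(3*lim ≤ -6)) → ((2*e = 6 → 3*lim ≠ 2*e + 2) ∧ 2*e ≥ -10 ∧ 2*lim ≤ e - 3 ∧ 3*e > -18)).
Check whether (3*lim ≤ -6 → ((e + 3*lim < 0 → lim > -5) ∧ (3*lim ≤ -6 → ((e + 3*lim < 0 → lim > -5) ∧ (3*lim ≤ -6 → ((e + 3*lim < 0 → lim > -5) ∧ (¬(3*lim ≤ -6)) ∧ (2*e = 6 → 3*lim ≠ 2*e + 2) ∧ 2*e ≥ -10 ∧ 2*lim ≤ e - 3 ∧ 3*e > -18)) ∧ ((¬(3*lim ≤ -6)) → ((2*e = 6 → 3*lim ≠ 2*e + 2) ∧ 2*e ≥ -10 ∧ 2*lim ≤ e - 3 ∧ 3*e > -18)))) ∧ ((¬(3*lim ≤ -6)) → ((2*e = 6 → 3*lim ≠ 2*e + 2) ∧ 2*e ≥ -10 ∧ 2*lim ≤ e - 3 ∧ 3*e > -18)))) ∧ ((¬(3*lim ≤ -6)) → ((2*e = 6 → 3*lim ≠ 2*e + 2) ∧ 2*e ≥ -10 ∧ 2*lim ≤ e - 4 ∧ 3*e > -18)) implies it.
Every state satisfying the precondition satisfies the weakest precondition: the implication holds.
Answer: valid
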